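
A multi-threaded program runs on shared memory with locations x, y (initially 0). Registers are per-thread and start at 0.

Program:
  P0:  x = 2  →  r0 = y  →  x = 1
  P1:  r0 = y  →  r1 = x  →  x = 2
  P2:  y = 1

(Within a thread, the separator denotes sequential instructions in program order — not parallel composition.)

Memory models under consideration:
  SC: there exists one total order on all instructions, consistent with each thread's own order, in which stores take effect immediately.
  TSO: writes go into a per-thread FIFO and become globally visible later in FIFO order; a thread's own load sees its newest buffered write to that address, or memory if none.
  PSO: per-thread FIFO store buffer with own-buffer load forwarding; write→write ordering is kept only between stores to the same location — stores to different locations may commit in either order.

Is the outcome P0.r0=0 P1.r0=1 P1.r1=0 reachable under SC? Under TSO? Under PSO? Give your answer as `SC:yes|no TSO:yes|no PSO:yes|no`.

SC:no TSO:yes PSO:yes

outcome vector order: (P0.r0,P1.r0,P1.r1)
[SC] allowed = {0/0/0, 0/0/1, 0/0/2, 0/1/1, 0/1/2, 1/0/0, 1/0/1, 1/0/2, 1/1/0, 1/1/1, 1/1/2}
[TSO] allowed = {0/0/0, 0/0/1, 0/0/2, 0/1/0, 0/1/1, 0/1/2, 1/0/0, 1/0/1, 1/0/2, 1/1/0, 1/1/1, 1/1/2}
[PSO] allowed = {0/0/0, 0/0/1, 0/0/2, 0/1/0, 0/1/1, 0/1/2, 1/0/0, 1/0/1, 1/0/2, 1/1/0, 1/1/1, 1/1/2}
target 0/1/0 ∈ {TSO,PSO}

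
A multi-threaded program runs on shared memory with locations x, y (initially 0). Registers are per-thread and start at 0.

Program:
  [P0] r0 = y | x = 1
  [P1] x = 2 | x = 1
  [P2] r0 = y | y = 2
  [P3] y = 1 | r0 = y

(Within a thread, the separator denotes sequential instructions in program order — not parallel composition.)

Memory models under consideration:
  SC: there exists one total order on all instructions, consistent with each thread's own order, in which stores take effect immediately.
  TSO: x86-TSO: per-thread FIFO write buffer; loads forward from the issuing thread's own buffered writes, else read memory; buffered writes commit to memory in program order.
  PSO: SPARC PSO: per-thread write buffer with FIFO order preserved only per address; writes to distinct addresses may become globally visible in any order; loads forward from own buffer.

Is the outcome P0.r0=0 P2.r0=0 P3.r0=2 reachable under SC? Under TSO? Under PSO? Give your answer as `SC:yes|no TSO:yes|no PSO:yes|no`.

outcome vector order: (P0.r0,P2.r0,P3.r0)
under SC → <0 0 1>, <0 0 2>, <0 1 1>, <0 1 2>, <1 0 1>, <1 0 2>, <1 1 1>, <1 1 2>, <2 0 1>, <2 0 2>, <2 1 1>, <2 1 2>
under TSO → <0 0 1>, <0 0 2>, <0 1 1>, <0 1 2>, <1 0 1>, <1 0 2>, <1 1 1>, <1 1 2>, <2 0 1>, <2 0 2>, <2 1 1>, <2 1 2>
under PSO → <0 0 1>, <0 0 2>, <0 1 1>, <0 1 2>, <1 0 1>, <1 0 2>, <1 1 1>, <1 1 2>, <2 0 1>, <2 0 2>, <2 1 1>, <2 1 2>
target <0 0 2> ∈ {SC,TSO,PSO}

SC:yes TSO:yes PSO:yes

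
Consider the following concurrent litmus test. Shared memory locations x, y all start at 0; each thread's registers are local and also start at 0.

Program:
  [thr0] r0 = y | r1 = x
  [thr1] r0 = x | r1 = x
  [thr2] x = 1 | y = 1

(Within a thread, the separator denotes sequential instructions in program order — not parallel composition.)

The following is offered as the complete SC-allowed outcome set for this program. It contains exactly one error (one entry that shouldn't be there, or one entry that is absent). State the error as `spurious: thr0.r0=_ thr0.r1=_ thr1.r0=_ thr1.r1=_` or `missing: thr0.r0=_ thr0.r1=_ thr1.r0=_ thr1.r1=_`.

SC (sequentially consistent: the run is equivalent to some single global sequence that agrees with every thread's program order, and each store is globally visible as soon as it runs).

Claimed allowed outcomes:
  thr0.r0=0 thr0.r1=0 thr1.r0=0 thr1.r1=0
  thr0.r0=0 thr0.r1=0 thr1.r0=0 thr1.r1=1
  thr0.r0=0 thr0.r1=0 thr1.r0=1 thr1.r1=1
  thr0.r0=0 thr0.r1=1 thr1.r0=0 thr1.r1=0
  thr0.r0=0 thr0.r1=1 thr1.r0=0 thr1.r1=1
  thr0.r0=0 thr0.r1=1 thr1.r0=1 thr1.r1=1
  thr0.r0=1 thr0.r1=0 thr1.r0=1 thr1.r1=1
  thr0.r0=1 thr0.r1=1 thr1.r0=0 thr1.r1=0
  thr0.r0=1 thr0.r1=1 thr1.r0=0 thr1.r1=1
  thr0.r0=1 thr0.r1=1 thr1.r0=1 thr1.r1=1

outcome vector order: (thr0.r0,thr0.r1,thr1.r0,thr1.r1)
SC (9): 0/0/0/0; 0/0/0/1; 0/0/1/1; 0/1/0/0; 0/1/0/1; 0/1/1/1; 1/1/0/0; 1/1/0/1; 1/1/1/1
claimed∖SC = {1/0/1/1}

spurious: thr0.r0=1 thr0.r1=0 thr1.r0=1 thr1.r1=1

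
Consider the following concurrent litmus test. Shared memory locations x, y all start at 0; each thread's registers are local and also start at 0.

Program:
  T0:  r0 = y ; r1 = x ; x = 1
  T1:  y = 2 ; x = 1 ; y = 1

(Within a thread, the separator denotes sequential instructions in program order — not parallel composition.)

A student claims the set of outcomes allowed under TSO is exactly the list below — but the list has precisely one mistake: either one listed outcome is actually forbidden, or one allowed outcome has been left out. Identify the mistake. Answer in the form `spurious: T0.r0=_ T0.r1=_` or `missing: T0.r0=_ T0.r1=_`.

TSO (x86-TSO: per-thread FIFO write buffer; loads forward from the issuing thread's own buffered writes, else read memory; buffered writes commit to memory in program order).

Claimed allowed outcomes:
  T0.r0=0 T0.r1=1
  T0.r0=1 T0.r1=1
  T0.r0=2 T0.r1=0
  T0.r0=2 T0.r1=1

outcome vector order: (T0.r0,T0.r1)
TSO: 5 outcomes — {<0 0> <0 1> <1 1> <2 0> <2 1>}
TSO∖claimed = {<0 0>}

missing: T0.r0=0 T0.r1=0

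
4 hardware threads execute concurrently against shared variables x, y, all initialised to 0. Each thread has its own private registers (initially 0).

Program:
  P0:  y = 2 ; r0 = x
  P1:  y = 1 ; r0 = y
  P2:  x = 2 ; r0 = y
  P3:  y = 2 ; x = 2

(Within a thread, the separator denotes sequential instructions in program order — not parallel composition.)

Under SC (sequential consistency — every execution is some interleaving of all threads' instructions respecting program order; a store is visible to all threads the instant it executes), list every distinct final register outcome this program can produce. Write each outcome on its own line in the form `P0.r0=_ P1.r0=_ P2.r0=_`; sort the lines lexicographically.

P0.r0=0 P1.r0=1 P2.r0=1
P0.r0=0 P1.r0=1 P2.r0=2
P0.r0=0 P1.r0=2 P2.r0=1
P0.r0=0 P1.r0=2 P2.r0=2
P0.r0=2 P1.r0=1 P2.r0=0
P0.r0=2 P1.r0=1 P2.r0=1
P0.r0=2 P1.r0=1 P2.r0=2
P0.r0=2 P1.r0=2 P2.r0=0
P0.r0=2 P1.r0=2 P2.r0=1
P0.r0=2 P1.r0=2 P2.r0=2

outcome vector order: (P0.r0,P1.r0,P2.r0)
|SC outcomes| = 10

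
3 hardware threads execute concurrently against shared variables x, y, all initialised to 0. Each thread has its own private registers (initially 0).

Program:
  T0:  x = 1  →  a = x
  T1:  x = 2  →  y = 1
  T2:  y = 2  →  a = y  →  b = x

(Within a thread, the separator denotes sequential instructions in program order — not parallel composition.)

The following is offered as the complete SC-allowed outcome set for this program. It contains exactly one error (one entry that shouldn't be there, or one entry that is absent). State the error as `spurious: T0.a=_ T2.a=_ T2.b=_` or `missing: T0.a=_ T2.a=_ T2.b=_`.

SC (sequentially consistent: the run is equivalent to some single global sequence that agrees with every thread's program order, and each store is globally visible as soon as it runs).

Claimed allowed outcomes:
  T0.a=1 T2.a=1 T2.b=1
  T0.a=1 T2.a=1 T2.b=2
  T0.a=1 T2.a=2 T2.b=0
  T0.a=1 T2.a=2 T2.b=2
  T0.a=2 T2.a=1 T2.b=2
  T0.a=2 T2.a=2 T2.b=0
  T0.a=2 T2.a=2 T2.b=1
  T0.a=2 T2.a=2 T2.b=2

missing: T0.a=1 T2.a=2 T2.b=1

outcome vector order: (T0.a,T2.a,T2.b)
under SC → 111 112 120 121 122 212 220 221 222
SC∖claimed = {121}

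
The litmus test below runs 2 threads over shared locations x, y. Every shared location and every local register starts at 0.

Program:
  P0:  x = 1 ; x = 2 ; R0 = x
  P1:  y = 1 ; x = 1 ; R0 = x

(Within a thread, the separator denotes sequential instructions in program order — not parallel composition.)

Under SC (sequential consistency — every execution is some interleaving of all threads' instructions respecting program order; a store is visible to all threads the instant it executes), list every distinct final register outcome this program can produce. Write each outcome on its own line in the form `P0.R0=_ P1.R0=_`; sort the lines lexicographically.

P0.R0=1 P1.R0=1
P0.R0=2 P1.R0=1
P0.R0=2 P1.R0=2

outcome vector order: (P0.R0,P1.R0)
|SC outcomes| = 3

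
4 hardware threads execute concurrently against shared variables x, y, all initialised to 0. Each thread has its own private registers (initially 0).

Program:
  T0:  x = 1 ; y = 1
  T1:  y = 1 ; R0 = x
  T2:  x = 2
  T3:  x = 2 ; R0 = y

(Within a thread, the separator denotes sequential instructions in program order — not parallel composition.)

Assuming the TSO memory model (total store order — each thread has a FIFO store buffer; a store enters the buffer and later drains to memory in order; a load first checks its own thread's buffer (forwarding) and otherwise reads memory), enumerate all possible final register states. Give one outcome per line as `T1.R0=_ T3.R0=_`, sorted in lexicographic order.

outcome vector order: (T1.R0,T3.R0)
|TSO outcomes| = 6

T1.R0=0 T3.R0=0
T1.R0=0 T3.R0=1
T1.R0=1 T3.R0=0
T1.R0=1 T3.R0=1
T1.R0=2 T3.R0=0
T1.R0=2 T3.R0=1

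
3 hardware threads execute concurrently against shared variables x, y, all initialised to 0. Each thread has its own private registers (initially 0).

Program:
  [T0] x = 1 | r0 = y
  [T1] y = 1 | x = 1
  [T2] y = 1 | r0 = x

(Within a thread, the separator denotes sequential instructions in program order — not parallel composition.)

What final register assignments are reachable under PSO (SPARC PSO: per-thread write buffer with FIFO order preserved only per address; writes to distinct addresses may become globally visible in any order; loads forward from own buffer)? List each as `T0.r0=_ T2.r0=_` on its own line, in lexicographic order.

outcome vector order: (T0.r0,T2.r0)
|PSO outcomes| = 4

T0.r0=0 T2.r0=0
T0.r0=0 T2.r0=1
T0.r0=1 T2.r0=0
T0.r0=1 T2.r0=1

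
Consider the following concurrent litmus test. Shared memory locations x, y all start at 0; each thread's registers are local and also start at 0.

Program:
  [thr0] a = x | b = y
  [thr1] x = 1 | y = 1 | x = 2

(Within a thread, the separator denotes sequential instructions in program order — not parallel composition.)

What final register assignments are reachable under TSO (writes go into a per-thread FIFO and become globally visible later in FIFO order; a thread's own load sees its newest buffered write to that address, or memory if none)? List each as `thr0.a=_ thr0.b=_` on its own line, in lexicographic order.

outcome vector order: (thr0.a,thr0.b)
|TSO outcomes| = 5

thr0.a=0 thr0.b=0
thr0.a=0 thr0.b=1
thr0.a=1 thr0.b=0
thr0.a=1 thr0.b=1
thr0.a=2 thr0.b=1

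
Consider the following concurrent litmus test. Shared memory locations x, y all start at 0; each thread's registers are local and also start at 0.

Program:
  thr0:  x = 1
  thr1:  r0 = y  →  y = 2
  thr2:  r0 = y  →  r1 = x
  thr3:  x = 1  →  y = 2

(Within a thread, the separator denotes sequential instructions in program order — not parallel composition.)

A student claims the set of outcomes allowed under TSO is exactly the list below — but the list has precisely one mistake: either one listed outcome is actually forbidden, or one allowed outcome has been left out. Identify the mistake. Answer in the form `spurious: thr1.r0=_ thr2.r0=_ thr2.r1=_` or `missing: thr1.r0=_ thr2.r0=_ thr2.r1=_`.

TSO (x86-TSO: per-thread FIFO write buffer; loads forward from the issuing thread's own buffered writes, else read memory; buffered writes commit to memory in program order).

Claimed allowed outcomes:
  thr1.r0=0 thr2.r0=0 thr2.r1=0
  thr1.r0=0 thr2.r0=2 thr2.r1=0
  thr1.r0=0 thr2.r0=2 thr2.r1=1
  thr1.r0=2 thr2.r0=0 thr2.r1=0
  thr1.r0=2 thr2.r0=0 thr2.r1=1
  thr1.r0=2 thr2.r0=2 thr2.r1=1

missing: thr1.r0=0 thr2.r0=0 thr2.r1=1

outcome vector order: (thr1.r0,thr2.r0,thr2.r1)
TSO: 7 outcomes — {<0 0 0>; <0 0 1>; <0 2 0>; <0 2 1>; <2 0 0>; <2 0 1>; <2 2 1>}
TSO∖claimed = {<0 0 1>}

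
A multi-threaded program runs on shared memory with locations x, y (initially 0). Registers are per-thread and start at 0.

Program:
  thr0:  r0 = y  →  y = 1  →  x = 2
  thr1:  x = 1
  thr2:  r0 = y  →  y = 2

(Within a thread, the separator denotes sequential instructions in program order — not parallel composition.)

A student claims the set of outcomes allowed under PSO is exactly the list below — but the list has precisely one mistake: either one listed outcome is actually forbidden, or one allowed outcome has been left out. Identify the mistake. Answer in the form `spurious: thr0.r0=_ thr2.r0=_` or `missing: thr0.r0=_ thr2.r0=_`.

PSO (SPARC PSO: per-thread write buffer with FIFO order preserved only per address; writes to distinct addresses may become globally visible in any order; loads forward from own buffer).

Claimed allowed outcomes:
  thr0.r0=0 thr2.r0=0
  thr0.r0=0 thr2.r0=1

outcome vector order: (thr0.r0,thr2.r0)
under PSO → 00; 01; 20
PSO∖claimed = {20}

missing: thr0.r0=2 thr2.r0=0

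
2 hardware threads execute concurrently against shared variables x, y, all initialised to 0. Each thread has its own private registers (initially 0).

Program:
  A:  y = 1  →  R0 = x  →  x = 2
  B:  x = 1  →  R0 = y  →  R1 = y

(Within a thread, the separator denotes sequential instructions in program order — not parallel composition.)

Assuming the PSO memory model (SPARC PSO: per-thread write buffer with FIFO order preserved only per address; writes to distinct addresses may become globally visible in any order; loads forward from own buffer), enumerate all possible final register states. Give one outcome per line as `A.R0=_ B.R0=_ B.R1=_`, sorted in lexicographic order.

A.R0=0 B.R0=0 B.R1=0
A.R0=0 B.R0=0 B.R1=1
A.R0=0 B.R0=1 B.R1=1
A.R0=1 B.R0=0 B.R1=0
A.R0=1 B.R0=0 B.R1=1
A.R0=1 B.R0=1 B.R1=1

outcome vector order: (A.R0,B.R0,B.R1)
|PSO outcomes| = 6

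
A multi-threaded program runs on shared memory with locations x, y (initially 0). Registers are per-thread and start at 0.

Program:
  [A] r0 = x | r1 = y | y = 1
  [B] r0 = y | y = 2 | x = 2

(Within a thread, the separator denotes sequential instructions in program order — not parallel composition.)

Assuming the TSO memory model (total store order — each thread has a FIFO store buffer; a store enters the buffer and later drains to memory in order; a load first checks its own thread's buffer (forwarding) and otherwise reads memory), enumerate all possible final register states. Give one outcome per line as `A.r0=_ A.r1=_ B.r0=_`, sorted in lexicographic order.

A.r0=0 A.r1=0 B.r0=0
A.r0=0 A.r1=0 B.r0=1
A.r0=0 A.r1=2 B.r0=0
A.r0=2 A.r1=2 B.r0=0

outcome vector order: (A.r0,A.r1,B.r0)
|TSO outcomes| = 4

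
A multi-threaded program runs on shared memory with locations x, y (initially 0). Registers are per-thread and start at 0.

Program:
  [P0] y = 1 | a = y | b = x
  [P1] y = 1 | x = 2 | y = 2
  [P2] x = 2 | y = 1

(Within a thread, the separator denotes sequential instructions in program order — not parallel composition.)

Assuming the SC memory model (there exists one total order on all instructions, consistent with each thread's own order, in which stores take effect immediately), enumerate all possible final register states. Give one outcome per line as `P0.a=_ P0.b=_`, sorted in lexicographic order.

P0.a=1 P0.b=0
P0.a=1 P0.b=2
P0.a=2 P0.b=2

outcome vector order: (P0.a,P0.b)
|SC outcomes| = 3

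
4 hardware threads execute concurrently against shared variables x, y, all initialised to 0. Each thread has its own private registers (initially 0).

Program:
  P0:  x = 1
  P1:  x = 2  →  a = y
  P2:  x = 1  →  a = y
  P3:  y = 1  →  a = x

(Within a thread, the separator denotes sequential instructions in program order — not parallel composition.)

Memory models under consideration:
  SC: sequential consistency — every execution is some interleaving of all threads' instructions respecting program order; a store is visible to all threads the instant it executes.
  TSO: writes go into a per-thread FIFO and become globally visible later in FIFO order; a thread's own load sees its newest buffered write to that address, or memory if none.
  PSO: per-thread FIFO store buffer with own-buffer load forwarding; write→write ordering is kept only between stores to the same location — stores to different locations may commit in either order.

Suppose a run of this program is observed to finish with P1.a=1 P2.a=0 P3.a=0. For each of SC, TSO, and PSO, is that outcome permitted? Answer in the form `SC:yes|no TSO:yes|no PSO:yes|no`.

outcome vector order: (P1.a,P2.a,P3.a)
under SC → 0/0/1 0/0/2 0/1/1 0/1/2 1/0/1 1/0/2 1/1/0 1/1/1 1/1/2
under TSO → 0/0/0 0/0/1 0/0/2 0/1/0 0/1/1 0/1/2 1/0/0 1/0/1 1/0/2 1/1/0 1/1/1 1/1/2
under PSO → 0/0/0 0/0/1 0/0/2 0/1/0 0/1/1 0/1/2 1/0/0 1/0/1 1/0/2 1/1/0 1/1/1 1/1/2
target 1/0/0 ∈ {TSO,PSO}

SC:no TSO:yes PSO:yes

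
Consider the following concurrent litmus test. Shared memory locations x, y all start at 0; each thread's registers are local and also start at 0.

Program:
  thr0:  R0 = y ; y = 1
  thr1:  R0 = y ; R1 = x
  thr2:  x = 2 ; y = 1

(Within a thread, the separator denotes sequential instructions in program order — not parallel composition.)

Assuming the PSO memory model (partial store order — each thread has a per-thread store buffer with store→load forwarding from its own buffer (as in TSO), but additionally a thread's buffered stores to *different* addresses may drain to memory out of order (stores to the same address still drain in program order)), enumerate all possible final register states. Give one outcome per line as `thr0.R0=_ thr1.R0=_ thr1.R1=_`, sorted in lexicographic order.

thr0.R0=0 thr1.R0=0 thr1.R1=0
thr0.R0=0 thr1.R0=0 thr1.R1=2
thr0.R0=0 thr1.R0=1 thr1.R1=0
thr0.R0=0 thr1.R0=1 thr1.R1=2
thr0.R0=1 thr1.R0=0 thr1.R1=0
thr0.R0=1 thr1.R0=0 thr1.R1=2
thr0.R0=1 thr1.R0=1 thr1.R1=0
thr0.R0=1 thr1.R0=1 thr1.R1=2

outcome vector order: (thr0.R0,thr1.R0,thr1.R1)
|PSO outcomes| = 8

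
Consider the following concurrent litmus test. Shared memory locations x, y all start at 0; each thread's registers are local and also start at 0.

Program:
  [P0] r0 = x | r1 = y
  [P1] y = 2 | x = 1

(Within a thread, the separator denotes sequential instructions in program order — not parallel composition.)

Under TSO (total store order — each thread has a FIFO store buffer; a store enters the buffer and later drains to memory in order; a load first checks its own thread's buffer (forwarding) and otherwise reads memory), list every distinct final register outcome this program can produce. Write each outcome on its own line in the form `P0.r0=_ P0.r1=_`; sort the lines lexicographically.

outcome vector order: (P0.r0,P0.r1)
|TSO outcomes| = 3

P0.r0=0 P0.r1=0
P0.r0=0 P0.r1=2
P0.r0=1 P0.r1=2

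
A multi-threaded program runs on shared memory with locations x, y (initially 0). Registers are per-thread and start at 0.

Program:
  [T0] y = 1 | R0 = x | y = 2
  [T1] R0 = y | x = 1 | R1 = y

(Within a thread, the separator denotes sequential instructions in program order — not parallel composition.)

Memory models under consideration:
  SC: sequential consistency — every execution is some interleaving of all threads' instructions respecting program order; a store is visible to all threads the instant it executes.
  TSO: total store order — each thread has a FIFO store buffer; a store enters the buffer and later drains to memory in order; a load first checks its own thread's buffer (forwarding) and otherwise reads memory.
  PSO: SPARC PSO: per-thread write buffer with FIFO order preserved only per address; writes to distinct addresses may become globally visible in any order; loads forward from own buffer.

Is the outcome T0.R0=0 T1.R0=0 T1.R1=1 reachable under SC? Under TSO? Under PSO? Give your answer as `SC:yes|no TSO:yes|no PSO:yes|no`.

outcome vector order: (T0.R0,T1.R0,T1.R1)
[SC] allowed = {<0 0 1> <0 0 2> <0 1 1> <0 1 2> <0 2 2> <1 0 0> <1 0 1> <1 0 2> <1 1 1> <1 1 2>}
[TSO] allowed = {<0 0 0> <0 0 1> <0 0 2> <0 1 1> <0 1 2> <0 2 2> <1 0 0> <1 0 1> <1 0 2> <1 1 1> <1 1 2>}
[PSO] allowed = {<0 0 0> <0 0 1> <0 0 2> <0 1 1> <0 1 2> <0 2 2> <1 0 0> <1 0 1> <1 0 2> <1 1 1> <1 1 2>}
target <0 0 1> ∈ {SC,TSO,PSO}

SC:yes TSO:yes PSO:yes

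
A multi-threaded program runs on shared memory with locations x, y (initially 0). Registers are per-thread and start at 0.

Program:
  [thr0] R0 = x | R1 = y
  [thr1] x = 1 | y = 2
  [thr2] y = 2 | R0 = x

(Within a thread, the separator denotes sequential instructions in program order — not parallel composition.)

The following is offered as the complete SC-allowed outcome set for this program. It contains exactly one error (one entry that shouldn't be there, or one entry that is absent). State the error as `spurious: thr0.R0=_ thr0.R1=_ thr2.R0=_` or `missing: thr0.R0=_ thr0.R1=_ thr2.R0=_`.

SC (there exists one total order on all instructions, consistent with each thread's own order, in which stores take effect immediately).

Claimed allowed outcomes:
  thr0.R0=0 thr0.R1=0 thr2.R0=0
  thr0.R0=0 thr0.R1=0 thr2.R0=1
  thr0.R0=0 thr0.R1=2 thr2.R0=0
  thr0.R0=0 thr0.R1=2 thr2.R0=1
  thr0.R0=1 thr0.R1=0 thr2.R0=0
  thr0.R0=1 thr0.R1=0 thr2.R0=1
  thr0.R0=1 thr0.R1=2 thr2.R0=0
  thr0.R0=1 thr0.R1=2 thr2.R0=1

outcome vector order: (thr0.R0,thr0.R1,thr2.R0)
SC (7): 0/0/0; 0/0/1; 0/2/0; 0/2/1; 1/0/1; 1/2/0; 1/2/1
claimed∖SC = {1/0/0}

spurious: thr0.R0=1 thr0.R1=0 thr2.R0=0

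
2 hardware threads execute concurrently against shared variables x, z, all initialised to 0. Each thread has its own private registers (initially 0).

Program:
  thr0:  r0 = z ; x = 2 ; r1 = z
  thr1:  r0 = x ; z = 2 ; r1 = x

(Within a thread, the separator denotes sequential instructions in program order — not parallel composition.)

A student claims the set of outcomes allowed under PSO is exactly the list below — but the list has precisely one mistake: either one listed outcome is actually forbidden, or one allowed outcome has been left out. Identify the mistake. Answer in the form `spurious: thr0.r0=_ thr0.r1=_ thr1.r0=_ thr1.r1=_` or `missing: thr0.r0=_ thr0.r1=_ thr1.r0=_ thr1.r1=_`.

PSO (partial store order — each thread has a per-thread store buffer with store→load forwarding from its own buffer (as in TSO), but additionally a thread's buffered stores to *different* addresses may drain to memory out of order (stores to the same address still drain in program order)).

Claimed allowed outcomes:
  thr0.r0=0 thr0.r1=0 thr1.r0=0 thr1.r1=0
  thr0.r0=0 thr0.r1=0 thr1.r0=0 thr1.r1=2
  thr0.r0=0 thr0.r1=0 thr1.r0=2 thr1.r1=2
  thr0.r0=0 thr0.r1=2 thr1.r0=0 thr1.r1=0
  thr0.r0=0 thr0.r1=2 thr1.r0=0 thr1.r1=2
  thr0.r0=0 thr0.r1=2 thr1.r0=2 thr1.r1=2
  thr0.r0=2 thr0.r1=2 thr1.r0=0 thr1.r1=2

outcome vector order: (thr0.r0,thr0.r1,thr1.r0,thr1.r1)
PSO (8): (0,0,0,0), (0,0,0,2), (0,0,2,2), (0,2,0,0), (0,2,0,2), (0,2,2,2), (2,2,0,0), (2,2,0,2)
PSO∖claimed = {(2,2,0,0)}

missing: thr0.r0=2 thr0.r1=2 thr1.r0=0 thr1.r1=0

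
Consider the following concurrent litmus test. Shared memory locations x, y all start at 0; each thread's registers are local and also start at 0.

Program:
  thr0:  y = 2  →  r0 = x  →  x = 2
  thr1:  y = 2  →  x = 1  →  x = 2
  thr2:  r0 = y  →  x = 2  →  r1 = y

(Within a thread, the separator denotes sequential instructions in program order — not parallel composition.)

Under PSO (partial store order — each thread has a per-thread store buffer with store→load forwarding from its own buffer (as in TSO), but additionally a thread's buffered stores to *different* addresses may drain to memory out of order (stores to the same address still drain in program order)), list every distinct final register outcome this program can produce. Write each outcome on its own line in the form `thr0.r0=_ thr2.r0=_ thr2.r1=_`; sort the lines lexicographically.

outcome vector order: (thr0.r0,thr2.r0,thr2.r1)
|PSO outcomes| = 9

thr0.r0=0 thr2.r0=0 thr2.r1=0
thr0.r0=0 thr2.r0=0 thr2.r1=2
thr0.r0=0 thr2.r0=2 thr2.r1=2
thr0.r0=1 thr2.r0=0 thr2.r1=0
thr0.r0=1 thr2.r0=0 thr2.r1=2
thr0.r0=1 thr2.r0=2 thr2.r1=2
thr0.r0=2 thr2.r0=0 thr2.r1=0
thr0.r0=2 thr2.r0=0 thr2.r1=2
thr0.r0=2 thr2.r0=2 thr2.r1=2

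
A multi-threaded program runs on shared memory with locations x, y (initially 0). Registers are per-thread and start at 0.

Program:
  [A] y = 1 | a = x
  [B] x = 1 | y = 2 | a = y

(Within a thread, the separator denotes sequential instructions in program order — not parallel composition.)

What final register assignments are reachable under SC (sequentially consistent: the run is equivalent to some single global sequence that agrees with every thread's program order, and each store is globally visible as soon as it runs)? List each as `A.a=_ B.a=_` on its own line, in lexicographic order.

outcome vector order: (A.a,B.a)
|SC outcomes| = 3

A.a=0 B.a=2
A.a=1 B.a=1
A.a=1 B.a=2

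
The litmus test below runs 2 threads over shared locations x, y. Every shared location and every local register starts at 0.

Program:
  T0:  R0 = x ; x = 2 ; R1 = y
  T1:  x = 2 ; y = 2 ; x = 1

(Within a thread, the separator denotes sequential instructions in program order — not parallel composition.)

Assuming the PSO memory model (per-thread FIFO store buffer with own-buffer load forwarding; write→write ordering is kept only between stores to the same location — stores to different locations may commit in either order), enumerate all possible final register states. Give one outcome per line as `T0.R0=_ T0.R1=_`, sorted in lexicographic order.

outcome vector order: (T0.R0,T0.R1)
|PSO outcomes| = 6

T0.R0=0 T0.R1=0
T0.R0=0 T0.R1=2
T0.R0=1 T0.R1=0
T0.R0=1 T0.R1=2
T0.R0=2 T0.R1=0
T0.R0=2 T0.R1=2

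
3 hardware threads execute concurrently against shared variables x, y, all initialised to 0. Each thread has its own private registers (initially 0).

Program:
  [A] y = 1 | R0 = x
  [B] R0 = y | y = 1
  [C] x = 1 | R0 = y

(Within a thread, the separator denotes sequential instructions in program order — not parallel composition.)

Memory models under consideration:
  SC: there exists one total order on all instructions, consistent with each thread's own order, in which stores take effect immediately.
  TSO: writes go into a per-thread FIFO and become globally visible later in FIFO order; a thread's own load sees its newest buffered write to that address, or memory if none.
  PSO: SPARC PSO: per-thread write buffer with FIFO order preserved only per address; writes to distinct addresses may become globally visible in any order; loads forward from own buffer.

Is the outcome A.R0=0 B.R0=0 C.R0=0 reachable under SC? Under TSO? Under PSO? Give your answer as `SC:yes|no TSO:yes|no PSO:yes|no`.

outcome vector order: (A.R0,B.R0,C.R0)
under SC → <0 0 1> <0 1 1> <1 0 0> <1 0 1> <1 1 0> <1 1 1>
under TSO → <0 0 0> <0 0 1> <0 1 0> <0 1 1> <1 0 0> <1 0 1> <1 1 0> <1 1 1>
under PSO → <0 0 0> <0 0 1> <0 1 0> <0 1 1> <1 0 0> <1 0 1> <1 1 0> <1 1 1>
target <0 0 0> ∈ {TSO,PSO}

SC:no TSO:yes PSO:yes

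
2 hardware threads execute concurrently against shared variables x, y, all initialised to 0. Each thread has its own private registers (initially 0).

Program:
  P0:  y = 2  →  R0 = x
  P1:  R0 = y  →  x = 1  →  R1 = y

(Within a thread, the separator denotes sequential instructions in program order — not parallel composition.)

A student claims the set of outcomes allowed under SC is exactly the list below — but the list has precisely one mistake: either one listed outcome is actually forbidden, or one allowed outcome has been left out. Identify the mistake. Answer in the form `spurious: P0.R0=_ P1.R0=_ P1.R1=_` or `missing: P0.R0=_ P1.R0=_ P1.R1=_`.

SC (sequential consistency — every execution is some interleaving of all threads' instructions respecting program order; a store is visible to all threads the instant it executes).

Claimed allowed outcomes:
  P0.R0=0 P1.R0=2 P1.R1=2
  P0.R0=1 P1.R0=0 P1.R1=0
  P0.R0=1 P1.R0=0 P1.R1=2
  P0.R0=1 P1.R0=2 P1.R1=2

outcome vector order: (P0.R0,P1.R0,P1.R1)
under SC → (0,0,2) (0,2,2) (1,0,0) (1,0,2) (1,2,2)
SC∖claimed = {(0,0,2)}

missing: P0.R0=0 P1.R0=0 P1.R1=2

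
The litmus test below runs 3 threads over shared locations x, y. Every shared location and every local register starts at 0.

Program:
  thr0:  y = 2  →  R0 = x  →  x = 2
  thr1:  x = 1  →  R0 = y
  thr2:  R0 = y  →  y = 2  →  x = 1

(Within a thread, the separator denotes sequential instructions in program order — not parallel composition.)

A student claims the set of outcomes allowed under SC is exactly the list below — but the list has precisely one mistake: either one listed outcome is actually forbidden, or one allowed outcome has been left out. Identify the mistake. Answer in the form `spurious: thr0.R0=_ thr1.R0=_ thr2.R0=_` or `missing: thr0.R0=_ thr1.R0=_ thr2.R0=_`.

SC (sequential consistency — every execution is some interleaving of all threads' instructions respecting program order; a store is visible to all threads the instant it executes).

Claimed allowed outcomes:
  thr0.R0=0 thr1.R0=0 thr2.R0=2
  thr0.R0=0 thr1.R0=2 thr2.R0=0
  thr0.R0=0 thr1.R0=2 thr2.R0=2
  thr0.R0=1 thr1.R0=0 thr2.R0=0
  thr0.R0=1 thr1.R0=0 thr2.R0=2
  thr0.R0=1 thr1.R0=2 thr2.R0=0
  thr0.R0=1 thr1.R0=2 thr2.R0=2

outcome vector order: (thr0.R0,thr1.R0,thr2.R0)
SC: 6 outcomes — {<0 2 0> <0 2 2> <1 0 0> <1 0 2> <1 2 0> <1 2 2>}
claimed∖SC = {<0 0 2>}

spurious: thr0.R0=0 thr1.R0=0 thr2.R0=2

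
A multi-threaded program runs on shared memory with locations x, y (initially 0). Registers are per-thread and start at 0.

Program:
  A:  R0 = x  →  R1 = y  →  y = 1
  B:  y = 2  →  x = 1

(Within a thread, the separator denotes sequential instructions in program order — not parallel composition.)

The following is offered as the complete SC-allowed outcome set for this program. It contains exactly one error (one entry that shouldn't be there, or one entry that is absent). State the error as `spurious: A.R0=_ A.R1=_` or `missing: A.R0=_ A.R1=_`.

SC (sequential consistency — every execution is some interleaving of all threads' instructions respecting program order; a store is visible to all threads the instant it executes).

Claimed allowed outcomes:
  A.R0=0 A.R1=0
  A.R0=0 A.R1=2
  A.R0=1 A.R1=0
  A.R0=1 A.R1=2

spurious: A.R0=1 A.R1=0

outcome vector order: (A.R0,A.R1)
under SC → 0/0 0/2 1/2
claimed∖SC = {1/0}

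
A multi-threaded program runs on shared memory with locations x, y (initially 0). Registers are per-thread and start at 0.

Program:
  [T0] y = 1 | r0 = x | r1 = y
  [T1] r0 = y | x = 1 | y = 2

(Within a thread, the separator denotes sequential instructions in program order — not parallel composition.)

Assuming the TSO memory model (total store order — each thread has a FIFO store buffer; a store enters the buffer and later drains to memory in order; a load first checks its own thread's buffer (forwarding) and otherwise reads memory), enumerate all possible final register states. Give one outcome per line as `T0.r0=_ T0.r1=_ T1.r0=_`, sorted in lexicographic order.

outcome vector order: (T0.r0,T0.r1,T1.r0)
|TSO outcomes| = 8

T0.r0=0 T0.r1=1 T1.r0=0
T0.r0=0 T0.r1=1 T1.r0=1
T0.r0=0 T0.r1=2 T1.r0=0
T0.r0=0 T0.r1=2 T1.r0=1
T0.r0=1 T0.r1=1 T1.r0=0
T0.r0=1 T0.r1=1 T1.r0=1
T0.r0=1 T0.r1=2 T1.r0=0
T0.r0=1 T0.r1=2 T1.r0=1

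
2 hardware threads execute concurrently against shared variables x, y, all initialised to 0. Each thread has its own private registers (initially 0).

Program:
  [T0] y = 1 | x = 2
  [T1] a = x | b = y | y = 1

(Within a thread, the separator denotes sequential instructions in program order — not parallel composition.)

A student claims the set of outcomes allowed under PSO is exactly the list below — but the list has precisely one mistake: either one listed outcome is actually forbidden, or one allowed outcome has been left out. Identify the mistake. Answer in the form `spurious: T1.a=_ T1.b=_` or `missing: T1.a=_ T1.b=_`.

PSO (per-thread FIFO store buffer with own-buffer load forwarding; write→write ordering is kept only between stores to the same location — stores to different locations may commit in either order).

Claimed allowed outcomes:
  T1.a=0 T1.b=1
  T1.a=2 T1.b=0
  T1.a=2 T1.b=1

missing: T1.a=0 T1.b=0

outcome vector order: (T1.a,T1.b)
[PSO] allowed = {(0,0); (0,1); (2,0); (2,1)}
PSO∖claimed = {(0,0)}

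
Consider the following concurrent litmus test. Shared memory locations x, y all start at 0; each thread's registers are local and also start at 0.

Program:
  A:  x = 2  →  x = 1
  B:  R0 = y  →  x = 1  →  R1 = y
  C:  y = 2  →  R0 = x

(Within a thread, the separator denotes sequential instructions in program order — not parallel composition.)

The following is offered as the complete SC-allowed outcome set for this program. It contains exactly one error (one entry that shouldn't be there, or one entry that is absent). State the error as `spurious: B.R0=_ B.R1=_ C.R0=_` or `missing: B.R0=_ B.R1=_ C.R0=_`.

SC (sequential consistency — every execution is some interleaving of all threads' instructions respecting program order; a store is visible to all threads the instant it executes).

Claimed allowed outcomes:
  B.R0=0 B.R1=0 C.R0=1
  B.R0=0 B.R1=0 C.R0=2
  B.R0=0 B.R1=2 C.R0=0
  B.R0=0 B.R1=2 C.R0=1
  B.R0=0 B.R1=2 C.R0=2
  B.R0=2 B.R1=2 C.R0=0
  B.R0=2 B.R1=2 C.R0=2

outcome vector order: (B.R0,B.R1,C.R0)
SC (8): 0/0/1, 0/0/2, 0/2/0, 0/2/1, 0/2/2, 2/2/0, 2/2/1, 2/2/2
SC∖claimed = {2/2/1}

missing: B.R0=2 B.R1=2 C.R0=1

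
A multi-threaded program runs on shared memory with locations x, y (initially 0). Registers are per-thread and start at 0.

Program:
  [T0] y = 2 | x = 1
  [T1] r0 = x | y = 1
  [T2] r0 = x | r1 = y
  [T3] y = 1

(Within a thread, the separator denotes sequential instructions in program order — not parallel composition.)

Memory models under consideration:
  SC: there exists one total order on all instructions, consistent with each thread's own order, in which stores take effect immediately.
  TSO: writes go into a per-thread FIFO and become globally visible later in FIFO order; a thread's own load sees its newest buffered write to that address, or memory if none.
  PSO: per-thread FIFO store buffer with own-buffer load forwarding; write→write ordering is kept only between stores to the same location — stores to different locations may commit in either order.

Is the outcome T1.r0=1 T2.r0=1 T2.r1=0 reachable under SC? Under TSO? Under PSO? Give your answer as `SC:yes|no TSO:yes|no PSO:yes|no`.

SC:no TSO:no PSO:yes

outcome vector order: (T1.r0,T2.r0,T2.r1)
SC (10): 0/0/0, 0/0/1, 0/0/2, 0/1/1, 0/1/2, 1/0/0, 1/0/1, 1/0/2, 1/1/1, 1/1/2
TSO (10): 0/0/0, 0/0/1, 0/0/2, 0/1/1, 0/1/2, 1/0/0, 1/0/1, 1/0/2, 1/1/1, 1/1/2
PSO (12): 0/0/0, 0/0/1, 0/0/2, 0/1/0, 0/1/1, 0/1/2, 1/0/0, 1/0/1, 1/0/2, 1/1/0, 1/1/1, 1/1/2
target 1/1/0 ∈ {PSO}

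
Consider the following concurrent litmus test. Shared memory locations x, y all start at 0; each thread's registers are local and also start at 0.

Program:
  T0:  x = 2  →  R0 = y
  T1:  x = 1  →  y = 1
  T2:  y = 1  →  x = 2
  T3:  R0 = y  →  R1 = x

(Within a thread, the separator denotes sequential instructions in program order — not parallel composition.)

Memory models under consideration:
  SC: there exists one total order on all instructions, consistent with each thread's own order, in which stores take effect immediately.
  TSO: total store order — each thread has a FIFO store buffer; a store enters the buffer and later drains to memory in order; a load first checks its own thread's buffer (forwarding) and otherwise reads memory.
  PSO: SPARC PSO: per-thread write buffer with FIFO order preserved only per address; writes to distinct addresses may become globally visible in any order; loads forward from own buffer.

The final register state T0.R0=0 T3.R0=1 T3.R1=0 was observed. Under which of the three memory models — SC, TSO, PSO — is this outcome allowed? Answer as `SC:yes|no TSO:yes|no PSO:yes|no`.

SC:no TSO:yes PSO:yes

outcome vector order: (T0.R0,T3.R0,T3.R1)
SC: 11 outcomes — {0/0/0, 0/0/1, 0/0/2, 0/1/1, 0/1/2, 1/0/0, 1/0/1, 1/0/2, 1/1/0, 1/1/1, 1/1/2}
TSO: 12 outcomes — {0/0/0, 0/0/1, 0/0/2, 0/1/0, 0/1/1, 0/1/2, 1/0/0, 1/0/1, 1/0/2, 1/1/0, 1/1/1, 1/1/2}
PSO: 12 outcomes — {0/0/0, 0/0/1, 0/0/2, 0/1/0, 0/1/1, 0/1/2, 1/0/0, 1/0/1, 1/0/2, 1/1/0, 1/1/1, 1/1/2}
target 0/1/0 ∈ {TSO,PSO}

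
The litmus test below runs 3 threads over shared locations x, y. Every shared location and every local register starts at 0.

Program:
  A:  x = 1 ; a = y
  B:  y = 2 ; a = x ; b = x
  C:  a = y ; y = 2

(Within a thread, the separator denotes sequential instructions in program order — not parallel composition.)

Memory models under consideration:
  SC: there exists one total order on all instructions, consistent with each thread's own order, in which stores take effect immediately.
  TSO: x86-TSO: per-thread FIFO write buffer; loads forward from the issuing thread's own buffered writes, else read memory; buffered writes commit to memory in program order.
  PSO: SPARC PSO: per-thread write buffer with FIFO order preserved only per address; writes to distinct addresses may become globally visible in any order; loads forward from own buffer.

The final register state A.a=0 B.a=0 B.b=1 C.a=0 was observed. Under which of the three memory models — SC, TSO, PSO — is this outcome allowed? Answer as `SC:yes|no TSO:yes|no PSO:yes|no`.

outcome vector order: (A.a,B.a,B.b,C.a)
SC: 8 outcomes — {(0,1,1,0), (0,1,1,2), (2,0,0,0), (2,0,0,2), (2,0,1,0), (2,0,1,2), (2,1,1,0), (2,1,1,2)}
TSO: 12 outcomes — {(0,0,0,0), (0,0,0,2), (0,0,1,0), (0,0,1,2), (0,1,1,0), (0,1,1,2), (2,0,0,0), (2,0,0,2), (2,0,1,0), (2,0,1,2), (2,1,1,0), (2,1,1,2)}
PSO: 12 outcomes — {(0,0,0,0), (0,0,0,2), (0,0,1,0), (0,0,1,2), (0,1,1,0), (0,1,1,2), (2,0,0,0), (2,0,0,2), (2,0,1,0), (2,0,1,2), (2,1,1,0), (2,1,1,2)}
target (0,0,1,0) ∈ {TSO,PSO}

SC:no TSO:yes PSO:yes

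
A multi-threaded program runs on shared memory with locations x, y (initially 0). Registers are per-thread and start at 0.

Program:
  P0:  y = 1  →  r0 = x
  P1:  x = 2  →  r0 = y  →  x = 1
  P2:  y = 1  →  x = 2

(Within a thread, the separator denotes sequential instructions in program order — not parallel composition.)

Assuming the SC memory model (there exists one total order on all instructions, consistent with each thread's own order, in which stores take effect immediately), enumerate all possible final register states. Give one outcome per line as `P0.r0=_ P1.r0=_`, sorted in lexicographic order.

P0.r0=0 P1.r0=1
P0.r0=1 P1.r0=0
P0.r0=1 P1.r0=1
P0.r0=2 P1.r0=0
P0.r0=2 P1.r0=1

outcome vector order: (P0.r0,P1.r0)
|SC outcomes| = 5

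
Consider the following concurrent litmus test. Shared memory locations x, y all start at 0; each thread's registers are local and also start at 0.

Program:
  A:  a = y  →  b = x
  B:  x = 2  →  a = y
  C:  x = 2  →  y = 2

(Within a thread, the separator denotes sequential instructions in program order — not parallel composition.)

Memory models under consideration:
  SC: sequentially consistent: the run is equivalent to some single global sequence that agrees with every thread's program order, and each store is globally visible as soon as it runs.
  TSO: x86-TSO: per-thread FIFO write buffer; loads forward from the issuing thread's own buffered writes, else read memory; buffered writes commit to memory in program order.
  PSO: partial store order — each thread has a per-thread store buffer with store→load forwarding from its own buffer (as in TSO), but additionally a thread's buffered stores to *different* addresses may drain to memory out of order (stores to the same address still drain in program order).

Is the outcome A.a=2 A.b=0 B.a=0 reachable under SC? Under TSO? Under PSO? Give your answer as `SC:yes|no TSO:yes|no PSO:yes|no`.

outcome vector order: (A.a,A.b,B.a)
SC (6): <0 0 0>; <0 0 2>; <0 2 0>; <0 2 2>; <2 2 0>; <2 2 2>
TSO (6): <0 0 0>; <0 0 2>; <0 2 0>; <0 2 2>; <2 2 0>; <2 2 2>
PSO (8): <0 0 0>; <0 0 2>; <0 2 0>; <0 2 2>; <2 0 0>; <2 0 2>; <2 2 0>; <2 2 2>
target <2 0 0> ∈ {PSO}

SC:no TSO:no PSO:yes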